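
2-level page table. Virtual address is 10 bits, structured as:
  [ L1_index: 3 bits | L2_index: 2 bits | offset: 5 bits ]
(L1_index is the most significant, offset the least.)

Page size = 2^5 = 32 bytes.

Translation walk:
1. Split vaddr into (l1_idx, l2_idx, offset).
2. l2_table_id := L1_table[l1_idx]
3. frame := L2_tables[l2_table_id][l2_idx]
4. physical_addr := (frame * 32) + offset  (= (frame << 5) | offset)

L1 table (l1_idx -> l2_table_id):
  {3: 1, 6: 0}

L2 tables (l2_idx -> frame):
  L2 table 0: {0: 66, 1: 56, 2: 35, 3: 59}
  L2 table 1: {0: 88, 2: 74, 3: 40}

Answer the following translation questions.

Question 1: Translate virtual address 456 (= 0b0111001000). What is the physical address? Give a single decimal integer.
Answer: 2376

Derivation:
vaddr = 456 = 0b0111001000
Split: l1_idx=3, l2_idx=2, offset=8
L1[3] = 1
L2[1][2] = 74
paddr = 74 * 32 + 8 = 2376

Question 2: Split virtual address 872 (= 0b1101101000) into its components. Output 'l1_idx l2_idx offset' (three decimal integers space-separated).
Answer: 6 3 8

Derivation:
vaddr = 872 = 0b1101101000
  top 3 bits -> l1_idx = 6
  next 2 bits -> l2_idx = 3
  bottom 5 bits -> offset = 8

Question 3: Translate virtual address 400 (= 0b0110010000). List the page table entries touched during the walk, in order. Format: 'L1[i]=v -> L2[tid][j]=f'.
vaddr = 400 = 0b0110010000
Split: l1_idx=3, l2_idx=0, offset=16

Answer: L1[3]=1 -> L2[1][0]=88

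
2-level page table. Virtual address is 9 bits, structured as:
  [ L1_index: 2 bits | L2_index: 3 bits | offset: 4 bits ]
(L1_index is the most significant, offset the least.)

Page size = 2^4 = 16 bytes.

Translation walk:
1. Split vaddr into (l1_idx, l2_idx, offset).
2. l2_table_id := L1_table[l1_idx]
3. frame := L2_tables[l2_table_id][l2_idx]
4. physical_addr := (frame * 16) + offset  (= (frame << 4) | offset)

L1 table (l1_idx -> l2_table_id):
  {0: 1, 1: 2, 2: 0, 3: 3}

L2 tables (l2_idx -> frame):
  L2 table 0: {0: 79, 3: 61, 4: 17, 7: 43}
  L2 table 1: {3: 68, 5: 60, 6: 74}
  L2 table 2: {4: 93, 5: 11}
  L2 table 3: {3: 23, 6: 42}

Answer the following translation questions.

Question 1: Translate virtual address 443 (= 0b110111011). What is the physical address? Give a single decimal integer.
vaddr = 443 = 0b110111011
Split: l1_idx=3, l2_idx=3, offset=11
L1[3] = 3
L2[3][3] = 23
paddr = 23 * 16 + 11 = 379

Answer: 379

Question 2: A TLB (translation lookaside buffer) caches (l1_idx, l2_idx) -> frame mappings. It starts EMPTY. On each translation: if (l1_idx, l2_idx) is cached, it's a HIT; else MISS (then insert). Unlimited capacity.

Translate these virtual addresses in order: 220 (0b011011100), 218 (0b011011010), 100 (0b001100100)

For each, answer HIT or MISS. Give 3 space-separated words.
Answer: MISS HIT MISS

Derivation:
vaddr=220: (1,5) not in TLB -> MISS, insert
vaddr=218: (1,5) in TLB -> HIT
vaddr=100: (0,6) not in TLB -> MISS, insert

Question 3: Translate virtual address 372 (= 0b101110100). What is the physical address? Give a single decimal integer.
vaddr = 372 = 0b101110100
Split: l1_idx=2, l2_idx=7, offset=4
L1[2] = 0
L2[0][7] = 43
paddr = 43 * 16 + 4 = 692

Answer: 692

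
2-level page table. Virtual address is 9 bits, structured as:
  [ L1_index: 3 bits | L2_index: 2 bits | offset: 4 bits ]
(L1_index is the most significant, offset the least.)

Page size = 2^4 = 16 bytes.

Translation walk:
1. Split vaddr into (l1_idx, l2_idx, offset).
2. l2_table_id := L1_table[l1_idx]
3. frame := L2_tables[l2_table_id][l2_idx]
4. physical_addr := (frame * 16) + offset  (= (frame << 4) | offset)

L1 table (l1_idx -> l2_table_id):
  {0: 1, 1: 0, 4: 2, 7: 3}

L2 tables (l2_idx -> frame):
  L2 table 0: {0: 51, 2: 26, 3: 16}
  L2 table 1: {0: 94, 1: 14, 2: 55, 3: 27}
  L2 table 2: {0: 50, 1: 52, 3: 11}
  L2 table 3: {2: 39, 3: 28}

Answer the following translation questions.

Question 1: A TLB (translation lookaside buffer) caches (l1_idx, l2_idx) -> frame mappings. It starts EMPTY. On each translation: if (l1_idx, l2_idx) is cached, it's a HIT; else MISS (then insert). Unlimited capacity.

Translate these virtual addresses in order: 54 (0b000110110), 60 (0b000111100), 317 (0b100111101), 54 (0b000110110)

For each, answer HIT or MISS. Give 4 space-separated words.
vaddr=54: (0,3) not in TLB -> MISS, insert
vaddr=60: (0,3) in TLB -> HIT
vaddr=317: (4,3) not in TLB -> MISS, insert
vaddr=54: (0,3) in TLB -> HIT

Answer: MISS HIT MISS HIT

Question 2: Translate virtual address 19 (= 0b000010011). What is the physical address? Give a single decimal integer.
vaddr = 19 = 0b000010011
Split: l1_idx=0, l2_idx=1, offset=3
L1[0] = 1
L2[1][1] = 14
paddr = 14 * 16 + 3 = 227

Answer: 227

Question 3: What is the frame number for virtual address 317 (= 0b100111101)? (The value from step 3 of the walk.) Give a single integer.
vaddr = 317: l1_idx=4, l2_idx=3
L1[4] = 2; L2[2][3] = 11

Answer: 11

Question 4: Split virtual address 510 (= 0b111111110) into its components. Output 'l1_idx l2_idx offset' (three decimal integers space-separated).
Answer: 7 3 14

Derivation:
vaddr = 510 = 0b111111110
  top 3 bits -> l1_idx = 7
  next 2 bits -> l2_idx = 3
  bottom 4 bits -> offset = 14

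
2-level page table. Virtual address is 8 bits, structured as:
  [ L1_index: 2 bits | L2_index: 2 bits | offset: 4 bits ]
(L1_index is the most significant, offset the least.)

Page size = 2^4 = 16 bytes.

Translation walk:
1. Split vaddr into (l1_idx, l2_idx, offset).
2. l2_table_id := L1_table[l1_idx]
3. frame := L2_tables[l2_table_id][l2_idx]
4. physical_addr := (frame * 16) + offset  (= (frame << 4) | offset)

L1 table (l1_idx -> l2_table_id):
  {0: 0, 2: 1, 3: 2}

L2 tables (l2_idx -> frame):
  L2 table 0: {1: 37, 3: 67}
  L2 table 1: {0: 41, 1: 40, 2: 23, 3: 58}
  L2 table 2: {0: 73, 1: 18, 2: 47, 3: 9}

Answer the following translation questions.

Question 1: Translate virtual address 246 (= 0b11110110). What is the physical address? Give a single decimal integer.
Answer: 150

Derivation:
vaddr = 246 = 0b11110110
Split: l1_idx=3, l2_idx=3, offset=6
L1[3] = 2
L2[2][3] = 9
paddr = 9 * 16 + 6 = 150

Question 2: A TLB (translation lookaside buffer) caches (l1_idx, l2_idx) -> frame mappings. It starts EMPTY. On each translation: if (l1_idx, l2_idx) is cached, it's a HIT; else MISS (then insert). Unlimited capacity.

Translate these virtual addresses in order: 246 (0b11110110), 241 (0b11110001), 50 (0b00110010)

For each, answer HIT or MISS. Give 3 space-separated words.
vaddr=246: (3,3) not in TLB -> MISS, insert
vaddr=241: (3,3) in TLB -> HIT
vaddr=50: (0,3) not in TLB -> MISS, insert

Answer: MISS HIT MISS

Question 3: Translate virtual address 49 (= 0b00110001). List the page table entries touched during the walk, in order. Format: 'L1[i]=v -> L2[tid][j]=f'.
Answer: L1[0]=0 -> L2[0][3]=67

Derivation:
vaddr = 49 = 0b00110001
Split: l1_idx=0, l2_idx=3, offset=1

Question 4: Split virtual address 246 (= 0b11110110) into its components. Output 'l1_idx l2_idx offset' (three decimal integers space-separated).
vaddr = 246 = 0b11110110
  top 2 bits -> l1_idx = 3
  next 2 bits -> l2_idx = 3
  bottom 4 bits -> offset = 6

Answer: 3 3 6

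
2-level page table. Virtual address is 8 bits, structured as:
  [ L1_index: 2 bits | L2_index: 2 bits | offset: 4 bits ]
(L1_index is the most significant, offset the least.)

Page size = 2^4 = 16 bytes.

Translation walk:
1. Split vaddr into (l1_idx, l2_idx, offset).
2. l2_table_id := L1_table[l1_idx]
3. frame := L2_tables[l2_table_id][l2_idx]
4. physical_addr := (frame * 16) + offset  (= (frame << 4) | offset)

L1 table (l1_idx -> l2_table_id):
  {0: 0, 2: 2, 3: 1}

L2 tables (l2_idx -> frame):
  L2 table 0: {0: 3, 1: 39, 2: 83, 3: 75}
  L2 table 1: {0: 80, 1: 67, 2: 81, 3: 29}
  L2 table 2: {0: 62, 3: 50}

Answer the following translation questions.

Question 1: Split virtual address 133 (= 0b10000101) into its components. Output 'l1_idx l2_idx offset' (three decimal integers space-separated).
Answer: 2 0 5

Derivation:
vaddr = 133 = 0b10000101
  top 2 bits -> l1_idx = 2
  next 2 bits -> l2_idx = 0
  bottom 4 bits -> offset = 5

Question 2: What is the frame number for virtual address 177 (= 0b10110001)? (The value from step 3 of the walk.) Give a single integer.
vaddr = 177: l1_idx=2, l2_idx=3
L1[2] = 2; L2[2][3] = 50

Answer: 50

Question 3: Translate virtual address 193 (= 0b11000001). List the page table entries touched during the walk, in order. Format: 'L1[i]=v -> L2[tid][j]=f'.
Answer: L1[3]=1 -> L2[1][0]=80

Derivation:
vaddr = 193 = 0b11000001
Split: l1_idx=3, l2_idx=0, offset=1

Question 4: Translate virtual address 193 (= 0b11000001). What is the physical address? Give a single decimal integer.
vaddr = 193 = 0b11000001
Split: l1_idx=3, l2_idx=0, offset=1
L1[3] = 1
L2[1][0] = 80
paddr = 80 * 16 + 1 = 1281

Answer: 1281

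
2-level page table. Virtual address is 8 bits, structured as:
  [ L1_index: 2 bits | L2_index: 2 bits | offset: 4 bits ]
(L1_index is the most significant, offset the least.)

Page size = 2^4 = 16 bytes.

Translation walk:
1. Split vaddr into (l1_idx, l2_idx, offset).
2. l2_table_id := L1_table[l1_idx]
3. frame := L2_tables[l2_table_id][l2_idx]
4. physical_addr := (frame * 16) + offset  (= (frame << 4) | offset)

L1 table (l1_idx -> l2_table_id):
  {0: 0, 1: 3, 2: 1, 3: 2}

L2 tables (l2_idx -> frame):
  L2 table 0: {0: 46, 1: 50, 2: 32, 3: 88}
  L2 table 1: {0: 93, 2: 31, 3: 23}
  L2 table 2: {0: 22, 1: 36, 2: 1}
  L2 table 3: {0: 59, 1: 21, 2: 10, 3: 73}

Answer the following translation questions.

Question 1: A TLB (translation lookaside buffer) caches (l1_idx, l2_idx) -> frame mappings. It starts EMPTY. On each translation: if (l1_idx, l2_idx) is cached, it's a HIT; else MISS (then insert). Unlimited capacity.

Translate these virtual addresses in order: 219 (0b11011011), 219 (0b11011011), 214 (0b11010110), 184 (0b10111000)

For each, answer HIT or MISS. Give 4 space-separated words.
vaddr=219: (3,1) not in TLB -> MISS, insert
vaddr=219: (3,1) in TLB -> HIT
vaddr=214: (3,1) in TLB -> HIT
vaddr=184: (2,3) not in TLB -> MISS, insert

Answer: MISS HIT HIT MISS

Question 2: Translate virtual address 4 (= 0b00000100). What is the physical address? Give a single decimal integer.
Answer: 740

Derivation:
vaddr = 4 = 0b00000100
Split: l1_idx=0, l2_idx=0, offset=4
L1[0] = 0
L2[0][0] = 46
paddr = 46 * 16 + 4 = 740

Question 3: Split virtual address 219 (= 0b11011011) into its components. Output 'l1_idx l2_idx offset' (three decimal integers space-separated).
Answer: 3 1 11

Derivation:
vaddr = 219 = 0b11011011
  top 2 bits -> l1_idx = 3
  next 2 bits -> l2_idx = 1
  bottom 4 bits -> offset = 11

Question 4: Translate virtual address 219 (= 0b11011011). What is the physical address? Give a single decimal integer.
Answer: 587

Derivation:
vaddr = 219 = 0b11011011
Split: l1_idx=3, l2_idx=1, offset=11
L1[3] = 2
L2[2][1] = 36
paddr = 36 * 16 + 11 = 587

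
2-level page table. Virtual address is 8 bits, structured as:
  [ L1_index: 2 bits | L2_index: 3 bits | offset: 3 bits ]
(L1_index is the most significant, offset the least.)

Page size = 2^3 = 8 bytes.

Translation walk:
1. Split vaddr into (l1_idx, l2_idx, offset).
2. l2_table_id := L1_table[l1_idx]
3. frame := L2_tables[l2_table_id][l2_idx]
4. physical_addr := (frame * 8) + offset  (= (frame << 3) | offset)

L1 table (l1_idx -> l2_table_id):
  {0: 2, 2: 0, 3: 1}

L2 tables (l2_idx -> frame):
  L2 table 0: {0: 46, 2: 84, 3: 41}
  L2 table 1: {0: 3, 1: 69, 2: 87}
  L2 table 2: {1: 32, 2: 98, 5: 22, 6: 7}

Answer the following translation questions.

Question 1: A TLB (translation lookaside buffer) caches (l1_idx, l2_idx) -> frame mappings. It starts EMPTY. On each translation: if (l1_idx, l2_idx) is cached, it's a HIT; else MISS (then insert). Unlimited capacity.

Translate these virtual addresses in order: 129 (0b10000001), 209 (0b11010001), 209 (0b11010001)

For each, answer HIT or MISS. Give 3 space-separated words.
vaddr=129: (2,0) not in TLB -> MISS, insert
vaddr=209: (3,2) not in TLB -> MISS, insert
vaddr=209: (3,2) in TLB -> HIT

Answer: MISS MISS HIT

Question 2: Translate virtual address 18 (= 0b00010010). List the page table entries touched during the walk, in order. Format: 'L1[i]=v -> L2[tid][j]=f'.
Answer: L1[0]=2 -> L2[2][2]=98

Derivation:
vaddr = 18 = 0b00010010
Split: l1_idx=0, l2_idx=2, offset=2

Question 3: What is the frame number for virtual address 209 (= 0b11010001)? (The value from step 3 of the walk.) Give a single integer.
vaddr = 209: l1_idx=3, l2_idx=2
L1[3] = 1; L2[1][2] = 87

Answer: 87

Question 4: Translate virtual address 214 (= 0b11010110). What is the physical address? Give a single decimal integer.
Answer: 702

Derivation:
vaddr = 214 = 0b11010110
Split: l1_idx=3, l2_idx=2, offset=6
L1[3] = 1
L2[1][2] = 87
paddr = 87 * 8 + 6 = 702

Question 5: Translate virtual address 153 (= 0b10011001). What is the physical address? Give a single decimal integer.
vaddr = 153 = 0b10011001
Split: l1_idx=2, l2_idx=3, offset=1
L1[2] = 0
L2[0][3] = 41
paddr = 41 * 8 + 1 = 329

Answer: 329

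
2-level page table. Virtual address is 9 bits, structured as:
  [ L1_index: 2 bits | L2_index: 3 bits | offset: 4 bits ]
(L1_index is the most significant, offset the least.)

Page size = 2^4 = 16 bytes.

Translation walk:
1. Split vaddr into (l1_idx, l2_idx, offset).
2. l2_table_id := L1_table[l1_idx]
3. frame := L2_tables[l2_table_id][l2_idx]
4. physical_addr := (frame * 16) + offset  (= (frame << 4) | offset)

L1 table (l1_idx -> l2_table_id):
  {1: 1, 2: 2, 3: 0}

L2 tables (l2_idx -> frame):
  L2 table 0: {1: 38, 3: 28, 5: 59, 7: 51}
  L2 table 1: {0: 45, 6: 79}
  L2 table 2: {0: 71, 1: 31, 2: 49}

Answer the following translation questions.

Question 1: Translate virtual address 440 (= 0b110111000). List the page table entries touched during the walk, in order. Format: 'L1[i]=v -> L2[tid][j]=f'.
Answer: L1[3]=0 -> L2[0][3]=28

Derivation:
vaddr = 440 = 0b110111000
Split: l1_idx=3, l2_idx=3, offset=8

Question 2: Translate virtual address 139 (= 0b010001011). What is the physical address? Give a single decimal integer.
Answer: 731

Derivation:
vaddr = 139 = 0b010001011
Split: l1_idx=1, l2_idx=0, offset=11
L1[1] = 1
L2[1][0] = 45
paddr = 45 * 16 + 11 = 731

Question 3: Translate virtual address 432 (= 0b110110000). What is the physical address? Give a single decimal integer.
vaddr = 432 = 0b110110000
Split: l1_idx=3, l2_idx=3, offset=0
L1[3] = 0
L2[0][3] = 28
paddr = 28 * 16 + 0 = 448

Answer: 448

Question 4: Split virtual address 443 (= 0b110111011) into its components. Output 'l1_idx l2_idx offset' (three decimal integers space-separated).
vaddr = 443 = 0b110111011
  top 2 bits -> l1_idx = 3
  next 3 bits -> l2_idx = 3
  bottom 4 bits -> offset = 11

Answer: 3 3 11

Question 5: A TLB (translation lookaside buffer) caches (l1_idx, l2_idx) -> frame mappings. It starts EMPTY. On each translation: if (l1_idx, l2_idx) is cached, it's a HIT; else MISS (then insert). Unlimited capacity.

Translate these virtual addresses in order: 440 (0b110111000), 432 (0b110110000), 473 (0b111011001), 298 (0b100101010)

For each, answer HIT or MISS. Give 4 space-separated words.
Answer: MISS HIT MISS MISS

Derivation:
vaddr=440: (3,3) not in TLB -> MISS, insert
vaddr=432: (3,3) in TLB -> HIT
vaddr=473: (3,5) not in TLB -> MISS, insert
vaddr=298: (2,2) not in TLB -> MISS, insert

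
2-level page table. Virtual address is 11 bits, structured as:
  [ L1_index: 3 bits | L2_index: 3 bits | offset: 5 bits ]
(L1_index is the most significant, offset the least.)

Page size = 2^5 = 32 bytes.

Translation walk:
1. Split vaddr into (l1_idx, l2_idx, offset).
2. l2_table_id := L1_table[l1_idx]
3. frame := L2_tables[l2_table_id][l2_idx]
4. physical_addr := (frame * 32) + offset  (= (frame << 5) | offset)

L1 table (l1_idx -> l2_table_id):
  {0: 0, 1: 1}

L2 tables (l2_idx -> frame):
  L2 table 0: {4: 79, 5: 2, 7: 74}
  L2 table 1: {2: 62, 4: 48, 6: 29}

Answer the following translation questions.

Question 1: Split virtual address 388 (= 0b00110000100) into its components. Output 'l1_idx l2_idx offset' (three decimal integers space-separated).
Answer: 1 4 4

Derivation:
vaddr = 388 = 0b00110000100
  top 3 bits -> l1_idx = 1
  next 3 bits -> l2_idx = 4
  bottom 5 bits -> offset = 4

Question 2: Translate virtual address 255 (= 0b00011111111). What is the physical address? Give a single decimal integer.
Answer: 2399

Derivation:
vaddr = 255 = 0b00011111111
Split: l1_idx=0, l2_idx=7, offset=31
L1[0] = 0
L2[0][7] = 74
paddr = 74 * 32 + 31 = 2399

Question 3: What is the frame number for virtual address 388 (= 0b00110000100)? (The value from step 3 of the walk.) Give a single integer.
vaddr = 388: l1_idx=1, l2_idx=4
L1[1] = 1; L2[1][4] = 48

Answer: 48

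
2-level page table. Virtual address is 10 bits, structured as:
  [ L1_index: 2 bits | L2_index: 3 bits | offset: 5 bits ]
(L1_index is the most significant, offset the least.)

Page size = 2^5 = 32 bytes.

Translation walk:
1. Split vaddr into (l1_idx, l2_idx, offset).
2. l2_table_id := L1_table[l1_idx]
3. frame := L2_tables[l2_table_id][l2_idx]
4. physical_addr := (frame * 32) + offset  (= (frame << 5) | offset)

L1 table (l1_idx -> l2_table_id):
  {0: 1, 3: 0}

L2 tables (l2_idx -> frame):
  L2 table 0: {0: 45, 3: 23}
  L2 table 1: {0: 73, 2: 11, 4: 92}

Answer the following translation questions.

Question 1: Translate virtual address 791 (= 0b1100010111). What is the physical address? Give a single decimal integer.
Answer: 1463

Derivation:
vaddr = 791 = 0b1100010111
Split: l1_idx=3, l2_idx=0, offset=23
L1[3] = 0
L2[0][0] = 45
paddr = 45 * 32 + 23 = 1463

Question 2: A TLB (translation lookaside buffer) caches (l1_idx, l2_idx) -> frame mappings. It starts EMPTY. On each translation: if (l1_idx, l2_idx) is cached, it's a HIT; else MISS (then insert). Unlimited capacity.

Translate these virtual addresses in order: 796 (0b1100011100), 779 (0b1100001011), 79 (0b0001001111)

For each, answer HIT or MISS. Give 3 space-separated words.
Answer: MISS HIT MISS

Derivation:
vaddr=796: (3,0) not in TLB -> MISS, insert
vaddr=779: (3,0) in TLB -> HIT
vaddr=79: (0,2) not in TLB -> MISS, insert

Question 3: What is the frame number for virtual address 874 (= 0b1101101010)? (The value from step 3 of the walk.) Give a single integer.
vaddr = 874: l1_idx=3, l2_idx=3
L1[3] = 0; L2[0][3] = 23

Answer: 23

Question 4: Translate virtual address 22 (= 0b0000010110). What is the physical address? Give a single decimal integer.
vaddr = 22 = 0b0000010110
Split: l1_idx=0, l2_idx=0, offset=22
L1[0] = 1
L2[1][0] = 73
paddr = 73 * 32 + 22 = 2358

Answer: 2358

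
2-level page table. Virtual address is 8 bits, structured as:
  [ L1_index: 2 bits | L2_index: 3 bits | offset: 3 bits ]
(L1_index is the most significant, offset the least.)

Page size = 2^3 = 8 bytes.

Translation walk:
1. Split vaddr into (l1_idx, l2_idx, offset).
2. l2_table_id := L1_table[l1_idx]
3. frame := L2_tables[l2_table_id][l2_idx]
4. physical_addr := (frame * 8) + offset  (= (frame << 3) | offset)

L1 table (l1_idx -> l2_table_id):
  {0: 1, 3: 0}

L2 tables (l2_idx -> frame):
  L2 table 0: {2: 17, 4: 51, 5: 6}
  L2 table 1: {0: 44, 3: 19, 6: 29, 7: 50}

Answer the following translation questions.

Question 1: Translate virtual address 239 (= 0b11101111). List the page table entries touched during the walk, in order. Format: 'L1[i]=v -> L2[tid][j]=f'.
vaddr = 239 = 0b11101111
Split: l1_idx=3, l2_idx=5, offset=7

Answer: L1[3]=0 -> L2[0][5]=6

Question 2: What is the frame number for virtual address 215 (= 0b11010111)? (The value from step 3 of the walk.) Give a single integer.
vaddr = 215: l1_idx=3, l2_idx=2
L1[3] = 0; L2[0][2] = 17

Answer: 17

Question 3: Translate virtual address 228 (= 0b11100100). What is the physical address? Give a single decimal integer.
Answer: 412

Derivation:
vaddr = 228 = 0b11100100
Split: l1_idx=3, l2_idx=4, offset=4
L1[3] = 0
L2[0][4] = 51
paddr = 51 * 8 + 4 = 412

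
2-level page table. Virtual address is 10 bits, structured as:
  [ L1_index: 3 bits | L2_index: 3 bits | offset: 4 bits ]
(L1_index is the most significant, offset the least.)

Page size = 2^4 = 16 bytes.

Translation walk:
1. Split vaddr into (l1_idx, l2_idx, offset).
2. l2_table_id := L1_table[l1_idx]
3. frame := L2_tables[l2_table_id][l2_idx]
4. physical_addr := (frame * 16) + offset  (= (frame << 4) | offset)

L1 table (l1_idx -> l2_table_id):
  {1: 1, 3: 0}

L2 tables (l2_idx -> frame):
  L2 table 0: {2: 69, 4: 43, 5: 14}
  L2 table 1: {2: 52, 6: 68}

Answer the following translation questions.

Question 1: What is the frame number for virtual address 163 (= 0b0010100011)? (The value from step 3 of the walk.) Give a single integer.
vaddr = 163: l1_idx=1, l2_idx=2
L1[1] = 1; L2[1][2] = 52

Answer: 52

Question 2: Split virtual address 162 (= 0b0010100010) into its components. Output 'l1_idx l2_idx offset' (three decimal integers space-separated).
Answer: 1 2 2

Derivation:
vaddr = 162 = 0b0010100010
  top 3 bits -> l1_idx = 1
  next 3 bits -> l2_idx = 2
  bottom 4 bits -> offset = 2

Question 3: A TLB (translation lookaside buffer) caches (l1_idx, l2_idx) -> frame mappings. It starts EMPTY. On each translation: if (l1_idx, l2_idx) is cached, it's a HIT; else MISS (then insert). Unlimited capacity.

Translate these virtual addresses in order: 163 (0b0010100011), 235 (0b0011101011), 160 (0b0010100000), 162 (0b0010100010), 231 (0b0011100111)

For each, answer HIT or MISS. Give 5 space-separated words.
Answer: MISS MISS HIT HIT HIT

Derivation:
vaddr=163: (1,2) not in TLB -> MISS, insert
vaddr=235: (1,6) not in TLB -> MISS, insert
vaddr=160: (1,2) in TLB -> HIT
vaddr=162: (1,2) in TLB -> HIT
vaddr=231: (1,6) in TLB -> HIT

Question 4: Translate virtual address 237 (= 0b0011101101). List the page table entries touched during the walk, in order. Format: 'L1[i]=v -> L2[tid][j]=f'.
vaddr = 237 = 0b0011101101
Split: l1_idx=1, l2_idx=6, offset=13

Answer: L1[1]=1 -> L2[1][6]=68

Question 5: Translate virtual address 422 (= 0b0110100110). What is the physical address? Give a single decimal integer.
Answer: 1110

Derivation:
vaddr = 422 = 0b0110100110
Split: l1_idx=3, l2_idx=2, offset=6
L1[3] = 0
L2[0][2] = 69
paddr = 69 * 16 + 6 = 1110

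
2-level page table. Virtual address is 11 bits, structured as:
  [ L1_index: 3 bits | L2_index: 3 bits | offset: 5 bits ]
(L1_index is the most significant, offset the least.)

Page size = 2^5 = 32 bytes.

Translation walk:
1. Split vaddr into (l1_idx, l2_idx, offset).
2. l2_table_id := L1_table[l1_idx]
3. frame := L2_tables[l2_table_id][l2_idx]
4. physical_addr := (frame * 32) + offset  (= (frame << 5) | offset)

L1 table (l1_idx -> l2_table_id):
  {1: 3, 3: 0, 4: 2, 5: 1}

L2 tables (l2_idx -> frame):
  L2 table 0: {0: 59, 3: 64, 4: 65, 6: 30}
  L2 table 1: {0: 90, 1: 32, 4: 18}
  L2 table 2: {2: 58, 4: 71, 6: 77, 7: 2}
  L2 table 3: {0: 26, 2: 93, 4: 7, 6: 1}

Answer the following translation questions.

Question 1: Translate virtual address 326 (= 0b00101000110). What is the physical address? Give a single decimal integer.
Answer: 2982

Derivation:
vaddr = 326 = 0b00101000110
Split: l1_idx=1, l2_idx=2, offset=6
L1[1] = 3
L2[3][2] = 93
paddr = 93 * 32 + 6 = 2982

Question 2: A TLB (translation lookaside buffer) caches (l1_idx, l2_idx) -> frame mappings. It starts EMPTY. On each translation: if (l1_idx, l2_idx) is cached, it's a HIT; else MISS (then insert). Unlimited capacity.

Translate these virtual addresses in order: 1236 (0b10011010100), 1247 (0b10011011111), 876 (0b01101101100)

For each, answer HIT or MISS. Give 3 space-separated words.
Answer: MISS HIT MISS

Derivation:
vaddr=1236: (4,6) not in TLB -> MISS, insert
vaddr=1247: (4,6) in TLB -> HIT
vaddr=876: (3,3) not in TLB -> MISS, insert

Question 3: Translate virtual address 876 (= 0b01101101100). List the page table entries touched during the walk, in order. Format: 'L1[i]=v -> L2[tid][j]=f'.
Answer: L1[3]=0 -> L2[0][3]=64

Derivation:
vaddr = 876 = 0b01101101100
Split: l1_idx=3, l2_idx=3, offset=12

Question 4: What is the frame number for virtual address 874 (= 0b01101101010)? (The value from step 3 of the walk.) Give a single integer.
Answer: 64

Derivation:
vaddr = 874: l1_idx=3, l2_idx=3
L1[3] = 0; L2[0][3] = 64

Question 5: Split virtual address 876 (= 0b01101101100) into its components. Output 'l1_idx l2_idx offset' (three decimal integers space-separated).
vaddr = 876 = 0b01101101100
  top 3 bits -> l1_idx = 3
  next 3 bits -> l2_idx = 3
  bottom 5 bits -> offset = 12

Answer: 3 3 12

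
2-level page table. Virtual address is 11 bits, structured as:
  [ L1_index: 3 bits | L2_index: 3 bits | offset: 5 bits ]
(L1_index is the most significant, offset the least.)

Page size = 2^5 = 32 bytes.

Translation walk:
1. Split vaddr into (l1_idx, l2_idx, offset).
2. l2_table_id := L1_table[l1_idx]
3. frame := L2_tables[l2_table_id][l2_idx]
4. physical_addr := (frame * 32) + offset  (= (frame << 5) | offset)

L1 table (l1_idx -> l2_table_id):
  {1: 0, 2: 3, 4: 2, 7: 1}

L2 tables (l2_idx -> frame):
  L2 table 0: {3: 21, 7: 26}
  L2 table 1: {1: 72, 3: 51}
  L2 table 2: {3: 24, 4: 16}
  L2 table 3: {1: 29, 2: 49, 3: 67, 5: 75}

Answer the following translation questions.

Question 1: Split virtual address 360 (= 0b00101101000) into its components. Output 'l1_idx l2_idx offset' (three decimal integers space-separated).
vaddr = 360 = 0b00101101000
  top 3 bits -> l1_idx = 1
  next 3 bits -> l2_idx = 3
  bottom 5 bits -> offset = 8

Answer: 1 3 8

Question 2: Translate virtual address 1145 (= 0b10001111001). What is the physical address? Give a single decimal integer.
Answer: 793

Derivation:
vaddr = 1145 = 0b10001111001
Split: l1_idx=4, l2_idx=3, offset=25
L1[4] = 2
L2[2][3] = 24
paddr = 24 * 32 + 25 = 793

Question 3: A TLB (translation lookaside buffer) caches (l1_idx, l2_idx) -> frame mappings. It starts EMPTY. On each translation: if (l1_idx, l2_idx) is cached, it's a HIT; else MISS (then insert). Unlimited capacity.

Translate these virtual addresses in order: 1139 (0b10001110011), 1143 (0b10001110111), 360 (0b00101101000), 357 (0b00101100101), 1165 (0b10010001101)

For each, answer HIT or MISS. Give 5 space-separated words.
Answer: MISS HIT MISS HIT MISS

Derivation:
vaddr=1139: (4,3) not in TLB -> MISS, insert
vaddr=1143: (4,3) in TLB -> HIT
vaddr=360: (1,3) not in TLB -> MISS, insert
vaddr=357: (1,3) in TLB -> HIT
vaddr=1165: (4,4) not in TLB -> MISS, insert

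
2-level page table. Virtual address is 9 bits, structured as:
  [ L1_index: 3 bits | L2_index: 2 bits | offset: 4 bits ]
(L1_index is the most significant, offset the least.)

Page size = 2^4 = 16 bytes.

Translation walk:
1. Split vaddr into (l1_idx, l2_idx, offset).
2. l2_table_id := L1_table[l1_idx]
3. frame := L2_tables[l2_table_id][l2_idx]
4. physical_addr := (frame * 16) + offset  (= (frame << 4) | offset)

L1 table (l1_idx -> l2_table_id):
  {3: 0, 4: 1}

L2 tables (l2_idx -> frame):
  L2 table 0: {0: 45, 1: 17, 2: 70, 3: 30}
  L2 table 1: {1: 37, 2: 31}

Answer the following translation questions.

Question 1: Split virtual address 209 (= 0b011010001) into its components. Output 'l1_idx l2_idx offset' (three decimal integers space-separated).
Answer: 3 1 1

Derivation:
vaddr = 209 = 0b011010001
  top 3 bits -> l1_idx = 3
  next 2 bits -> l2_idx = 1
  bottom 4 bits -> offset = 1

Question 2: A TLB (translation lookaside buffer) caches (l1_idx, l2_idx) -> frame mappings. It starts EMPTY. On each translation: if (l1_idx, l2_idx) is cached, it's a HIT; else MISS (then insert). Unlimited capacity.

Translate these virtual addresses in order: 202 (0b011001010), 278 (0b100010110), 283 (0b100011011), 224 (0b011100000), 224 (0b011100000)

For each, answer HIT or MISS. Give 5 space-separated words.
Answer: MISS MISS HIT MISS HIT

Derivation:
vaddr=202: (3,0) not in TLB -> MISS, insert
vaddr=278: (4,1) not in TLB -> MISS, insert
vaddr=283: (4,1) in TLB -> HIT
vaddr=224: (3,2) not in TLB -> MISS, insert
vaddr=224: (3,2) in TLB -> HIT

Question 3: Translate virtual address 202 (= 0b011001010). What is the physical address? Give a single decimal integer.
Answer: 730

Derivation:
vaddr = 202 = 0b011001010
Split: l1_idx=3, l2_idx=0, offset=10
L1[3] = 0
L2[0][0] = 45
paddr = 45 * 16 + 10 = 730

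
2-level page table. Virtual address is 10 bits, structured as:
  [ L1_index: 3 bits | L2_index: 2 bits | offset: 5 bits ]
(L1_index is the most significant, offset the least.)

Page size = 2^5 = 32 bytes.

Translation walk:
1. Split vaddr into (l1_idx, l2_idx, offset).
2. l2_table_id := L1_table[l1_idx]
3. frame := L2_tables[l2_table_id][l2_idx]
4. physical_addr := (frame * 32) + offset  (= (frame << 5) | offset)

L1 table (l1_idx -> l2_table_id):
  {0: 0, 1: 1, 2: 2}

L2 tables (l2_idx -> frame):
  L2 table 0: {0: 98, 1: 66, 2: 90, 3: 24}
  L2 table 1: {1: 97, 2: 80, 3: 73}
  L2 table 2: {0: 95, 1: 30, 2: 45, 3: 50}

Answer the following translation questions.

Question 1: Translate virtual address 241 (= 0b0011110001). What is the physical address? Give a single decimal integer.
Answer: 2353

Derivation:
vaddr = 241 = 0b0011110001
Split: l1_idx=1, l2_idx=3, offset=17
L1[1] = 1
L2[1][3] = 73
paddr = 73 * 32 + 17 = 2353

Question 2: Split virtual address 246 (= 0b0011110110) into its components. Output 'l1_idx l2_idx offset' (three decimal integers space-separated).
Answer: 1 3 22

Derivation:
vaddr = 246 = 0b0011110110
  top 3 bits -> l1_idx = 1
  next 2 bits -> l2_idx = 3
  bottom 5 bits -> offset = 22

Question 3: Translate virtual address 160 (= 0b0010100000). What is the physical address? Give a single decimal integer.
vaddr = 160 = 0b0010100000
Split: l1_idx=1, l2_idx=1, offset=0
L1[1] = 1
L2[1][1] = 97
paddr = 97 * 32 + 0 = 3104

Answer: 3104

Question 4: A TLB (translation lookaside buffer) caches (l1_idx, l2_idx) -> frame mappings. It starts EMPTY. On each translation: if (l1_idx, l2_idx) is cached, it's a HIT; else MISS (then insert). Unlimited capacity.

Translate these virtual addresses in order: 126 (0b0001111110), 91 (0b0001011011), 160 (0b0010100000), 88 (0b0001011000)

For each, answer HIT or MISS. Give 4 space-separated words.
vaddr=126: (0,3) not in TLB -> MISS, insert
vaddr=91: (0,2) not in TLB -> MISS, insert
vaddr=160: (1,1) not in TLB -> MISS, insert
vaddr=88: (0,2) in TLB -> HIT

Answer: MISS MISS MISS HIT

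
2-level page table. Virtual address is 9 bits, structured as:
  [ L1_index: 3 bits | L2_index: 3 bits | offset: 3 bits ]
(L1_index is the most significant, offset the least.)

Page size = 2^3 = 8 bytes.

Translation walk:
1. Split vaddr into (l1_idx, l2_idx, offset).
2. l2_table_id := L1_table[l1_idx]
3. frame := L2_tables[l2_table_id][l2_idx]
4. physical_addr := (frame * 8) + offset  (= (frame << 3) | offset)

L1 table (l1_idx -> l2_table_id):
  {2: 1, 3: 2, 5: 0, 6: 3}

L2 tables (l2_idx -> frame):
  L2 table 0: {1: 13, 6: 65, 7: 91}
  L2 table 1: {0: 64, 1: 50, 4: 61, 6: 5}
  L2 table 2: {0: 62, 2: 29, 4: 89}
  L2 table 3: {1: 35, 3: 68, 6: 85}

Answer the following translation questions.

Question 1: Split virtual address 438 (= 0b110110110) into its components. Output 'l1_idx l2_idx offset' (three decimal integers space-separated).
Answer: 6 6 6

Derivation:
vaddr = 438 = 0b110110110
  top 3 bits -> l1_idx = 6
  next 3 bits -> l2_idx = 6
  bottom 3 bits -> offset = 6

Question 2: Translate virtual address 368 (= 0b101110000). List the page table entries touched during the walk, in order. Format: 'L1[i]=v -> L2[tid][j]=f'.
Answer: L1[5]=0 -> L2[0][6]=65

Derivation:
vaddr = 368 = 0b101110000
Split: l1_idx=5, l2_idx=6, offset=0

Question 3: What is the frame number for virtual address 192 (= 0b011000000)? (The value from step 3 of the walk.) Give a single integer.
vaddr = 192: l1_idx=3, l2_idx=0
L1[3] = 2; L2[2][0] = 62

Answer: 62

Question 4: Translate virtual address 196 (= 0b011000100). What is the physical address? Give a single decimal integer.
Answer: 500

Derivation:
vaddr = 196 = 0b011000100
Split: l1_idx=3, l2_idx=0, offset=4
L1[3] = 2
L2[2][0] = 62
paddr = 62 * 8 + 4 = 500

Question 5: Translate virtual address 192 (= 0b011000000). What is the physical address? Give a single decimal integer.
vaddr = 192 = 0b011000000
Split: l1_idx=3, l2_idx=0, offset=0
L1[3] = 2
L2[2][0] = 62
paddr = 62 * 8 + 0 = 496

Answer: 496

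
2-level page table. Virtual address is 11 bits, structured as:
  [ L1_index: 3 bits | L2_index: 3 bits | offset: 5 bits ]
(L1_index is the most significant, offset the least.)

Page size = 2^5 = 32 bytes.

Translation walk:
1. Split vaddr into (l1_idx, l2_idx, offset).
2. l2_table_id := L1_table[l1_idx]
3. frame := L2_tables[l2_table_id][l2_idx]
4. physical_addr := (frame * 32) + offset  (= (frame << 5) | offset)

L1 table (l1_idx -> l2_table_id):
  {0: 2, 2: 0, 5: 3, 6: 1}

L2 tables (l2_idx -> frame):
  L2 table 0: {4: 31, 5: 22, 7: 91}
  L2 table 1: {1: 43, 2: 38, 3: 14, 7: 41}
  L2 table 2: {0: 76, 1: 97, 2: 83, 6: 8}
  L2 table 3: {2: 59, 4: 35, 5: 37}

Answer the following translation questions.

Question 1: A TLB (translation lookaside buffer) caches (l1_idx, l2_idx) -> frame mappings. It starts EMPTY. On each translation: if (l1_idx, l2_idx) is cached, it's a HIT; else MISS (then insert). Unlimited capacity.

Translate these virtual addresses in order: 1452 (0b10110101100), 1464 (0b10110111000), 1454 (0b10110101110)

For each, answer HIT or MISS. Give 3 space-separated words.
vaddr=1452: (5,5) not in TLB -> MISS, insert
vaddr=1464: (5,5) in TLB -> HIT
vaddr=1454: (5,5) in TLB -> HIT

Answer: MISS HIT HIT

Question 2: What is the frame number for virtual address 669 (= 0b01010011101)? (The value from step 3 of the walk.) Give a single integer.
Answer: 31

Derivation:
vaddr = 669: l1_idx=2, l2_idx=4
L1[2] = 0; L2[0][4] = 31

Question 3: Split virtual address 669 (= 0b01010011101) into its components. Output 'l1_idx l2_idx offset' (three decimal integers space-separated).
Answer: 2 4 29

Derivation:
vaddr = 669 = 0b01010011101
  top 3 bits -> l1_idx = 2
  next 3 bits -> l2_idx = 4
  bottom 5 bits -> offset = 29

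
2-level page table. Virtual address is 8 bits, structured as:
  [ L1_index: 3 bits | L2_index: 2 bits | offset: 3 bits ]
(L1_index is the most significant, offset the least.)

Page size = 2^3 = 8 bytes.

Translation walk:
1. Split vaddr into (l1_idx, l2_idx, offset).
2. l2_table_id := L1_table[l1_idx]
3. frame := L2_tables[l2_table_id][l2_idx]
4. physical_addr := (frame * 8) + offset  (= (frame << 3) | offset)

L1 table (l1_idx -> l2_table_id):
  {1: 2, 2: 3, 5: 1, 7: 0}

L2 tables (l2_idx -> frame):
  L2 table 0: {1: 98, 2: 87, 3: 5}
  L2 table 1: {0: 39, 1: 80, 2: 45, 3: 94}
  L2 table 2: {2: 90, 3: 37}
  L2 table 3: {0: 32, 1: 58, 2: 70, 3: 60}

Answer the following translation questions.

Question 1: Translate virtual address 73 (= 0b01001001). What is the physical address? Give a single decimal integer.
Answer: 465

Derivation:
vaddr = 73 = 0b01001001
Split: l1_idx=2, l2_idx=1, offset=1
L1[2] = 3
L2[3][1] = 58
paddr = 58 * 8 + 1 = 465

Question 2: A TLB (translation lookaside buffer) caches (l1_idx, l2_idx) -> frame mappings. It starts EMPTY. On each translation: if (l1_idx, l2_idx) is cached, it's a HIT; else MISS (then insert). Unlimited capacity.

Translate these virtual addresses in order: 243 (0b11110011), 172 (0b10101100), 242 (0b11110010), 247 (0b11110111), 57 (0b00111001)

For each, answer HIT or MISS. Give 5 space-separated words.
vaddr=243: (7,2) not in TLB -> MISS, insert
vaddr=172: (5,1) not in TLB -> MISS, insert
vaddr=242: (7,2) in TLB -> HIT
vaddr=247: (7,2) in TLB -> HIT
vaddr=57: (1,3) not in TLB -> MISS, insert

Answer: MISS MISS HIT HIT MISS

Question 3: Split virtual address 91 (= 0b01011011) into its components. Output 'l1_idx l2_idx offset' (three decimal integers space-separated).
vaddr = 91 = 0b01011011
  top 3 bits -> l1_idx = 2
  next 2 bits -> l2_idx = 3
  bottom 3 bits -> offset = 3

Answer: 2 3 3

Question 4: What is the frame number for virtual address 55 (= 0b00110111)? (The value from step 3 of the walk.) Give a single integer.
vaddr = 55: l1_idx=1, l2_idx=2
L1[1] = 2; L2[2][2] = 90

Answer: 90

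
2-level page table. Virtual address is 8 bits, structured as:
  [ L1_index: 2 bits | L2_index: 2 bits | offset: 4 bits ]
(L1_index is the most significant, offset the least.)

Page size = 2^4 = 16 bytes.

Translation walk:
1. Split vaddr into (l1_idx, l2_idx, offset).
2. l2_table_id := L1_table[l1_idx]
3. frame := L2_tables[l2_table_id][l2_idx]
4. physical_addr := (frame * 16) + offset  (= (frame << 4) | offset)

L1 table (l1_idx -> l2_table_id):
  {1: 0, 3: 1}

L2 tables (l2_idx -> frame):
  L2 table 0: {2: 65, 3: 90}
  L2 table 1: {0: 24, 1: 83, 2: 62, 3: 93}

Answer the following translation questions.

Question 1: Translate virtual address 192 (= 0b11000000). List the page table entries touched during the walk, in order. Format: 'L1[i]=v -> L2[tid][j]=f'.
vaddr = 192 = 0b11000000
Split: l1_idx=3, l2_idx=0, offset=0

Answer: L1[3]=1 -> L2[1][0]=24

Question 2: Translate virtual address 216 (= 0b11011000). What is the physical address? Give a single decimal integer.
Answer: 1336

Derivation:
vaddr = 216 = 0b11011000
Split: l1_idx=3, l2_idx=1, offset=8
L1[3] = 1
L2[1][1] = 83
paddr = 83 * 16 + 8 = 1336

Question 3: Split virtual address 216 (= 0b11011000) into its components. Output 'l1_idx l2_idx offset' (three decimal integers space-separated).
Answer: 3 1 8

Derivation:
vaddr = 216 = 0b11011000
  top 2 bits -> l1_idx = 3
  next 2 bits -> l2_idx = 1
  bottom 4 bits -> offset = 8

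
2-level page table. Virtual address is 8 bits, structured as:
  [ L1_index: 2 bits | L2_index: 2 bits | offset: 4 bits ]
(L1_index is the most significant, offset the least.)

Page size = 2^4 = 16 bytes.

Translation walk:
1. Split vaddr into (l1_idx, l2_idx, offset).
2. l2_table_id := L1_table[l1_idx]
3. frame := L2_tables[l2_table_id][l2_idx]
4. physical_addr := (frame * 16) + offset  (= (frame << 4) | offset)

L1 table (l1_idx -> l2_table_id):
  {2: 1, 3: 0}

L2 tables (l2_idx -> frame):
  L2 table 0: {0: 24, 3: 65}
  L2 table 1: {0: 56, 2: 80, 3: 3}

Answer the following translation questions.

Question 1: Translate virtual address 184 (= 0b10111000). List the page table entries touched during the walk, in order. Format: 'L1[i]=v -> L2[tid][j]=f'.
Answer: L1[2]=1 -> L2[1][3]=3

Derivation:
vaddr = 184 = 0b10111000
Split: l1_idx=2, l2_idx=3, offset=8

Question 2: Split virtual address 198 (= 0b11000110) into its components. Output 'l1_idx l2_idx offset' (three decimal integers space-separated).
vaddr = 198 = 0b11000110
  top 2 bits -> l1_idx = 3
  next 2 bits -> l2_idx = 0
  bottom 4 bits -> offset = 6

Answer: 3 0 6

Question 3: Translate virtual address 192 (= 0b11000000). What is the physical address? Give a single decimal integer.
Answer: 384

Derivation:
vaddr = 192 = 0b11000000
Split: l1_idx=3, l2_idx=0, offset=0
L1[3] = 0
L2[0][0] = 24
paddr = 24 * 16 + 0 = 384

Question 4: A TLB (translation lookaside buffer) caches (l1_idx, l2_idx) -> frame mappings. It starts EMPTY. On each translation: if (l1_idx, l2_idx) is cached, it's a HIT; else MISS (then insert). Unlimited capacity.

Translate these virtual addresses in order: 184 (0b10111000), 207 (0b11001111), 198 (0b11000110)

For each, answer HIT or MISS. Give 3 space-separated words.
vaddr=184: (2,3) not in TLB -> MISS, insert
vaddr=207: (3,0) not in TLB -> MISS, insert
vaddr=198: (3,0) in TLB -> HIT

Answer: MISS MISS HIT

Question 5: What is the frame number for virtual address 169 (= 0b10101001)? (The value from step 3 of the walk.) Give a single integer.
vaddr = 169: l1_idx=2, l2_idx=2
L1[2] = 1; L2[1][2] = 80

Answer: 80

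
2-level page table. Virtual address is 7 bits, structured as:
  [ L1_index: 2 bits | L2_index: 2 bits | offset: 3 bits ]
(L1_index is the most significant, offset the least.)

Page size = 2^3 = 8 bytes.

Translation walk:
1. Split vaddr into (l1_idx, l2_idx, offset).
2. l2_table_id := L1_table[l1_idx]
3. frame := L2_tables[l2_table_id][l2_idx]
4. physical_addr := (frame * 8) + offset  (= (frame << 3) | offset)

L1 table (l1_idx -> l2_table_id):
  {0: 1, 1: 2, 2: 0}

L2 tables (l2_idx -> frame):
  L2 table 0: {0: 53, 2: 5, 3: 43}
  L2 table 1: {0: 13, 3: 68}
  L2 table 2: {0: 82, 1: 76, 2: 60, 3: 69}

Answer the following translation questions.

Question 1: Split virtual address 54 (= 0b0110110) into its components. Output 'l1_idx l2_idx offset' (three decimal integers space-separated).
Answer: 1 2 6

Derivation:
vaddr = 54 = 0b0110110
  top 2 bits -> l1_idx = 1
  next 2 bits -> l2_idx = 2
  bottom 3 bits -> offset = 6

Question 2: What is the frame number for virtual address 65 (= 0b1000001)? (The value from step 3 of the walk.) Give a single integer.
Answer: 53

Derivation:
vaddr = 65: l1_idx=2, l2_idx=0
L1[2] = 0; L2[0][0] = 53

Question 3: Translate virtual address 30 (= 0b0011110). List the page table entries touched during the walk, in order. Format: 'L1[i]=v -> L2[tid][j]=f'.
Answer: L1[0]=1 -> L2[1][3]=68

Derivation:
vaddr = 30 = 0b0011110
Split: l1_idx=0, l2_idx=3, offset=6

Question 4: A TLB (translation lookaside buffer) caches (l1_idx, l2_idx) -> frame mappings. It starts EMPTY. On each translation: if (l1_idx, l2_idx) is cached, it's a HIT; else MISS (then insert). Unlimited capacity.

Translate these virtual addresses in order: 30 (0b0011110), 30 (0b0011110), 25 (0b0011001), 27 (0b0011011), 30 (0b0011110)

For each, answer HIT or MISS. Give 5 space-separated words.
Answer: MISS HIT HIT HIT HIT

Derivation:
vaddr=30: (0,3) not in TLB -> MISS, insert
vaddr=30: (0,3) in TLB -> HIT
vaddr=25: (0,3) in TLB -> HIT
vaddr=27: (0,3) in TLB -> HIT
vaddr=30: (0,3) in TLB -> HIT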